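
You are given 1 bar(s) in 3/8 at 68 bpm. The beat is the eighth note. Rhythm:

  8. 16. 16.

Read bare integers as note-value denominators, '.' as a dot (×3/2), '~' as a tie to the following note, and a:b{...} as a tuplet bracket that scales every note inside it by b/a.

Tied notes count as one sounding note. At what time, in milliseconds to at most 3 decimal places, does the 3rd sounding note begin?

note 3 onset = 9/4b = 1985.294ms

1. 0.0ms @ 0 + 1323.529ms (3/2)
2. 1323.529ms @ 3/2 + 661.765ms (3/4)
3. 1985.294ms @ 9/4 + 661.765ms (3/4)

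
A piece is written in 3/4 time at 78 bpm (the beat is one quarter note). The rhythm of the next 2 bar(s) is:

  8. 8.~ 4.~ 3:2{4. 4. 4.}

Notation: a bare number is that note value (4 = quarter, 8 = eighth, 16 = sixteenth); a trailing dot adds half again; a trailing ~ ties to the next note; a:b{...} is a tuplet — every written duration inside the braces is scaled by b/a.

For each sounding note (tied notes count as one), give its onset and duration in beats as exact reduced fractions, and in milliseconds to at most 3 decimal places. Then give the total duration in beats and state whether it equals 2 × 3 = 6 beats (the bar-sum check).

1) 0.0ms=0b +576.923ms=3/4b
2) 576.923ms=3/4b +2500.0ms=13/4b
3) 3076.923ms=4b +769.231ms=1b
4) 3846.154ms=5b +769.231ms=1b
Σ=6b of 6 (78bpm 3/4) — PASS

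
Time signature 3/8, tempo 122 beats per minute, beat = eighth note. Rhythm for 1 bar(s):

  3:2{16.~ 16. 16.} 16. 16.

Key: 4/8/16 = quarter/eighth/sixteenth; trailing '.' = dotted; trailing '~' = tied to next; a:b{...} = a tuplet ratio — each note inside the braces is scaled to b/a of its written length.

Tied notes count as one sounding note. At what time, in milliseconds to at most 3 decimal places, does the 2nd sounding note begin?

note 2 onset = 1b = 491.803ms

1. 0.0ms @ 0 + 491.803ms (1)
2. 491.803ms @ 1 + 245.902ms (1/2)
3. 737.705ms @ 3/2 + 368.852ms (3/4)
4. 1106.557ms @ 9/4 + 368.852ms (3/4)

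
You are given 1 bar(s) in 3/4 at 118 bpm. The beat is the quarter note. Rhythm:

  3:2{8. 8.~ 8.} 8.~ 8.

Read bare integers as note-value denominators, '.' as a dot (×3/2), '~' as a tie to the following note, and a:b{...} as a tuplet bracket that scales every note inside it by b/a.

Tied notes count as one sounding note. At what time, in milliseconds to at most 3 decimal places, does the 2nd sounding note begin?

1. 0.0ms @ 0 + 254.237ms (1/2)
2. 254.237ms @ 1/2 + 508.475ms (1)
3. 762.712ms @ 3/2 + 762.712ms (3/2)

note 2 onset = 1/2b = 254.237ms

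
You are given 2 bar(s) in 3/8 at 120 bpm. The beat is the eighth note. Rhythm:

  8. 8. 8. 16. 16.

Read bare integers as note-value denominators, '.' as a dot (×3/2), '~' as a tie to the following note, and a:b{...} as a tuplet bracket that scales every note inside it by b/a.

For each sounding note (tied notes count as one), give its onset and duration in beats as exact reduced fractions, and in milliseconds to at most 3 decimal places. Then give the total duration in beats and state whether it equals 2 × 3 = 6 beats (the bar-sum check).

1) 0.0ms=0b +750.0ms=3/2b
2) 750.0ms=3/2b +750.0ms=3/2b
3) 1500.0ms=3b +750.0ms=3/2b
4) 2250.0ms=9/2b +375.0ms=3/4b
5) 2625.0ms=21/4b +375.0ms=3/4b
Σ=6b of 6 (120bpm 3/8) — PASS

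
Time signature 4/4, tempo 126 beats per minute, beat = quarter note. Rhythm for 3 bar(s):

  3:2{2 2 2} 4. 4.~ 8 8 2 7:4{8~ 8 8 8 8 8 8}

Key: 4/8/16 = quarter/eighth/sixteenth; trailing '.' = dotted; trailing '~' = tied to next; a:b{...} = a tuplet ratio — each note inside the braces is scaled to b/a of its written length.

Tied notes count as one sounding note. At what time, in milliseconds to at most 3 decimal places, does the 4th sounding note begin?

1. 0.0ms @ 0 + 634.921ms (4/3)
2. 634.921ms @ 4/3 + 634.921ms (4/3)
3. 1269.841ms @ 8/3 + 634.921ms (4/3)
4. 1904.762ms @ 4 + 714.286ms (3/2)
5. 2619.048ms @ 11/2 + 952.381ms (2)
6. 3571.429ms @ 15/2 + 238.095ms (1/2)
7. 3809.524ms @ 8 + 952.381ms (2)
8. 4761.905ms @ 10 + 272.109ms (4/7)
9. 5034.014ms @ 74/7 + 136.054ms (2/7)
10. 5170.068ms @ 76/7 + 136.054ms (2/7)
11. 5306.122ms @ 78/7 + 136.054ms (2/7)
12. 5442.177ms @ 80/7 + 136.054ms (2/7)
13. 5578.231ms @ 82/7 + 136.054ms (2/7)

note 4 onset = 4b = 1904.762ms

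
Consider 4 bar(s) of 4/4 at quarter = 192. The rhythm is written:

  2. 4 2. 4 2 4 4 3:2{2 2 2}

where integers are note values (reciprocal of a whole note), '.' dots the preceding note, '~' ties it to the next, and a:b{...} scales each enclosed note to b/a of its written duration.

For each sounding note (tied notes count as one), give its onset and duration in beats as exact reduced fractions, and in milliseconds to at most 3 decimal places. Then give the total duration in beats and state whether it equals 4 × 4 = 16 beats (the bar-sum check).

1) 0.0ms=0b +937.5ms=3b
2) 937.5ms=3b +312.5ms=1b
3) 1250.0ms=4b +937.5ms=3b
4) 2187.5ms=7b +312.5ms=1b
5) 2500.0ms=8b +625.0ms=2b
6) 3125.0ms=10b +312.5ms=1b
7) 3437.5ms=11b +312.5ms=1b
8) 3750.0ms=12b +416.667ms=4/3b
9) 4166.667ms=40/3b +416.667ms=4/3b
10) 4583.333ms=44/3b +416.667ms=4/3b
Σ=16b of 16 (192bpm 4/4) — PASS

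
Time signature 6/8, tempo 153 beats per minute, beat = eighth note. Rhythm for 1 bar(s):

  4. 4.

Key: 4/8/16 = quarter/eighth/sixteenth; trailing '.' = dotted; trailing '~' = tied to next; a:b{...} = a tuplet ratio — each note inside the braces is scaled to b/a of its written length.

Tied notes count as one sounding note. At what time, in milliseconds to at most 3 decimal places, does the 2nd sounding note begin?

1. 0.0ms @ 0 + 1176.471ms (3)
2. 1176.471ms @ 3 + 1176.471ms (3)

note 2 onset = 3b = 1176.471ms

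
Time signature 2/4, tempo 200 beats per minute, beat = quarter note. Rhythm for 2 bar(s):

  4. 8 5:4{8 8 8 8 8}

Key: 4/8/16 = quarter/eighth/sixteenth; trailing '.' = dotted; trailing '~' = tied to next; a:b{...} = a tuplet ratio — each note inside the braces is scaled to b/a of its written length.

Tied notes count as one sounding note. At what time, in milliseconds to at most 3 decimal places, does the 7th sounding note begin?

1. 0.0ms @ 0 + 450.0ms (3/2)
2. 450.0ms @ 3/2 + 150.0ms (1/2)
3. 600.0ms @ 2 + 120.0ms (2/5)
4. 720.0ms @ 12/5 + 120.0ms (2/5)
5. 840.0ms @ 14/5 + 120.0ms (2/5)
6. 960.0ms @ 16/5 + 120.0ms (2/5)
7. 1080.0ms @ 18/5 + 120.0ms (2/5)

note 7 onset = 18/5b = 1080.0ms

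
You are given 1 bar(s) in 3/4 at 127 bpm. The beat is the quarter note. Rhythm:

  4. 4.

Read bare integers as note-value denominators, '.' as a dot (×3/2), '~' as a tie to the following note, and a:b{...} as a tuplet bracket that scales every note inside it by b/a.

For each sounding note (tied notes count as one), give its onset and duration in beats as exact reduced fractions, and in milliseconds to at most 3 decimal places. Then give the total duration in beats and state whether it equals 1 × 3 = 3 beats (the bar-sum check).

1) 0.0ms=0b +708.661ms=3/2b
2) 708.661ms=3/2b +708.661ms=3/2b
Σ=3b of 3 (127bpm 3/4) — PASS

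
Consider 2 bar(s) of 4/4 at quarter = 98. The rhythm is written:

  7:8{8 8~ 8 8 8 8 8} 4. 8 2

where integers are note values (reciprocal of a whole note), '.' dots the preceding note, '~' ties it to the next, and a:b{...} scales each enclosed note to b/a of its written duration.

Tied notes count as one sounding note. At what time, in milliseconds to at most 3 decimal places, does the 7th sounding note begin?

note 7 onset = 4b = 2448.98ms

1. 0.0ms @ 0 + 349.854ms (4/7)
2. 349.854ms @ 4/7 + 699.708ms (8/7)
3. 1049.563ms @ 12/7 + 349.854ms (4/7)
4. 1399.417ms @ 16/7 + 349.854ms (4/7)
5. 1749.271ms @ 20/7 + 349.854ms (4/7)
6. 2099.125ms @ 24/7 + 349.854ms (4/7)
7. 2448.98ms @ 4 + 918.367ms (3/2)
8. 3367.347ms @ 11/2 + 306.122ms (1/2)
9. 3673.469ms @ 6 + 1224.49ms (2)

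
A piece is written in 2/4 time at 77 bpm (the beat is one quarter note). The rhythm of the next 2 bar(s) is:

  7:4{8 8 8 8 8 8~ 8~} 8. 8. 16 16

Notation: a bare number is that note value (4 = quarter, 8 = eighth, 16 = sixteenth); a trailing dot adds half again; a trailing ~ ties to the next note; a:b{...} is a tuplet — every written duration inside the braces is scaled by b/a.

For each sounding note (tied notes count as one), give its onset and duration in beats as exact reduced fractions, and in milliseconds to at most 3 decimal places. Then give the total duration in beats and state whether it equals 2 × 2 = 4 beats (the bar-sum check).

1) 0.0ms=0b +222.635ms=2/7b
2) 222.635ms=2/7b +222.635ms=2/7b
3) 445.269ms=4/7b +222.635ms=2/7b
4) 667.904ms=6/7b +222.635ms=2/7b
5) 890.538ms=8/7b +222.635ms=2/7b
6) 1113.173ms=10/7b +1029.685ms=37/28b
7) 2142.857ms=11/4b +584.416ms=3/4b
8) 2727.273ms=7/2b +194.805ms=1/4b
9) 2922.078ms=15/4b +194.805ms=1/4b
Σ=4b of 4 (77bpm 2/4) — PASS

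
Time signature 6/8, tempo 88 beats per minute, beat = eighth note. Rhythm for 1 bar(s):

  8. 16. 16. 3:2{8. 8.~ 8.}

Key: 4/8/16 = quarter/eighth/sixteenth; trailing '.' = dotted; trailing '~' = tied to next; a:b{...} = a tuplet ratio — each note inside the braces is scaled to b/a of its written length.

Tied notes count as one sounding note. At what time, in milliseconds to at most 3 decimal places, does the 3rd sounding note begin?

note 3 onset = 9/4b = 1534.091ms

1. 0.0ms @ 0 + 1022.727ms (3/2)
2. 1022.727ms @ 3/2 + 511.364ms (3/4)
3. 1534.091ms @ 9/4 + 511.364ms (3/4)
4. 2045.455ms @ 3 + 681.818ms (1)
5. 2727.273ms @ 4 + 1363.636ms (2)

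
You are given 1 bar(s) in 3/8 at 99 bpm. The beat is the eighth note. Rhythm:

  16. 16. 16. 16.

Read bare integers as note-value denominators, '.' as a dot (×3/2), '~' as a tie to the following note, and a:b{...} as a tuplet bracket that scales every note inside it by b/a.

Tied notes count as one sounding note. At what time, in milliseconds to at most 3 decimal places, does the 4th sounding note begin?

1. 0.0ms @ 0 + 454.545ms (3/4)
2. 454.545ms @ 3/4 + 454.545ms (3/4)
3. 909.091ms @ 3/2 + 454.545ms (3/4)
4. 1363.636ms @ 9/4 + 454.545ms (3/4)

note 4 onset = 9/4b = 1363.636ms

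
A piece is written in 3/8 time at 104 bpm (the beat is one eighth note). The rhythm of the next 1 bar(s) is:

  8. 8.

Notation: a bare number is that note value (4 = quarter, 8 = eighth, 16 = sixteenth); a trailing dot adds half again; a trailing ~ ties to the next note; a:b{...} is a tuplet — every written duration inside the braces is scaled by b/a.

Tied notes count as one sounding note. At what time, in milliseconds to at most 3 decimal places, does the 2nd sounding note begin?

1. 0.0ms @ 0 + 865.385ms (3/2)
2. 865.385ms @ 3/2 + 865.385ms (3/2)

note 2 onset = 3/2b = 865.385ms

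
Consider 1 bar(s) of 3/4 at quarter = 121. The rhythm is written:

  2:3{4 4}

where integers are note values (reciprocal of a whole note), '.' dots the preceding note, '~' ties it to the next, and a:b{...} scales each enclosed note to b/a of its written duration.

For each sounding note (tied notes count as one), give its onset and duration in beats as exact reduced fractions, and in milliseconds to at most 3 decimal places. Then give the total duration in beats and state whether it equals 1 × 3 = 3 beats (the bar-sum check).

1) 0.0ms=0b +743.802ms=3/2b
2) 743.802ms=3/2b +743.802ms=3/2b
Σ=3b of 3 (121bpm 3/4) — PASS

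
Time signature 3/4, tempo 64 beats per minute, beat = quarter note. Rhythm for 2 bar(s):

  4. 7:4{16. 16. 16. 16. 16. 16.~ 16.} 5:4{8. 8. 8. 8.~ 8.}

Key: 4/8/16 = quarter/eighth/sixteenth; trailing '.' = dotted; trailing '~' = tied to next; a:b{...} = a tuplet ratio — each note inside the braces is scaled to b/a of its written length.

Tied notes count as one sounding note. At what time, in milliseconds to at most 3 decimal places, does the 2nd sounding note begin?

1. 0.0ms @ 0 + 1406.25ms (3/2)
2. 1406.25ms @ 3/2 + 200.893ms (3/14)
3. 1607.143ms @ 12/7 + 200.893ms (3/14)
4. 1808.036ms @ 27/14 + 200.893ms (3/14)
5. 2008.929ms @ 15/7 + 200.893ms (3/14)
6. 2209.821ms @ 33/14 + 200.893ms (3/14)
7. 2410.714ms @ 18/7 + 401.786ms (3/7)
8. 2812.5ms @ 3 + 562.5ms (3/5)
9. 3375.0ms @ 18/5 + 562.5ms (3/5)
10. 3937.5ms @ 21/5 + 562.5ms (3/5)
11. 4500.0ms @ 24/5 + 1125.0ms (6/5)

note 2 onset = 3/2b = 1406.25ms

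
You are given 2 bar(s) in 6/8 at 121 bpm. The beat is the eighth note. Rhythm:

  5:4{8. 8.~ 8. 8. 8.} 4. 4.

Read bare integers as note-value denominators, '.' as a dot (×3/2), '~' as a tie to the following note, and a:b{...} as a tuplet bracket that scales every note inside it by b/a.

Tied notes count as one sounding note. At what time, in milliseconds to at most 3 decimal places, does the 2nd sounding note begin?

note 2 onset = 6/5b = 595.041ms

1. 0.0ms @ 0 + 595.041ms (6/5)
2. 595.041ms @ 6/5 + 1190.083ms (12/5)
3. 1785.124ms @ 18/5 + 595.041ms (6/5)
4. 2380.165ms @ 24/5 + 595.041ms (6/5)
5. 2975.207ms @ 6 + 1487.603ms (3)
6. 4462.81ms @ 9 + 1487.603ms (3)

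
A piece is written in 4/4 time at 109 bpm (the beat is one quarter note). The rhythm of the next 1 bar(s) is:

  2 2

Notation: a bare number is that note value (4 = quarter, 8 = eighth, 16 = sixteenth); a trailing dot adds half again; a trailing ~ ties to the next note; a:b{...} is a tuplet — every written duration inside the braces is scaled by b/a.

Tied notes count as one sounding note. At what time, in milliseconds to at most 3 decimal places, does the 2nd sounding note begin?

1. 0.0ms @ 0 + 1100.917ms (2)
2. 1100.917ms @ 2 + 1100.917ms (2)

note 2 onset = 2b = 1100.917ms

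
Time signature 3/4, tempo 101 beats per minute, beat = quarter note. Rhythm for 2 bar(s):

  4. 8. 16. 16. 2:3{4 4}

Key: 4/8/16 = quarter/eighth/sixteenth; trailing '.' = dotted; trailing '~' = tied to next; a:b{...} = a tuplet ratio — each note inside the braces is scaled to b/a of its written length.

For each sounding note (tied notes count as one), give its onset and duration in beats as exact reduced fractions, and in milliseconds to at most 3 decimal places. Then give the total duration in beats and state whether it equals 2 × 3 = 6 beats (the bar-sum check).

1) 0.0ms=0b +891.089ms=3/2b
2) 891.089ms=3/2b +445.545ms=3/4b
3) 1336.634ms=9/4b +222.772ms=3/8b
4) 1559.406ms=21/8b +222.772ms=3/8b
5) 1782.178ms=3b +891.089ms=3/2b
6) 2673.267ms=9/2b +891.089ms=3/2b
Σ=6b of 6 (101bpm 3/4) — PASS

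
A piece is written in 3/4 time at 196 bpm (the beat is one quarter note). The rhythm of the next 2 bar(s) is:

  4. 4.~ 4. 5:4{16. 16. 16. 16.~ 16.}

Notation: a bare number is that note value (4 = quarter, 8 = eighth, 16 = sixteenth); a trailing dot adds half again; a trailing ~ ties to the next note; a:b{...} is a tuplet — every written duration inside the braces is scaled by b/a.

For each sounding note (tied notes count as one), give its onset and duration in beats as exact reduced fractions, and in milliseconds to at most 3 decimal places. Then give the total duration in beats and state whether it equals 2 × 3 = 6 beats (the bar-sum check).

1) 0.0ms=0b +459.184ms=3/2b
2) 459.184ms=3/2b +918.367ms=3b
3) 1377.551ms=9/2b +91.837ms=3/10b
4) 1469.388ms=24/5b +91.837ms=3/10b
5) 1561.224ms=51/10b +91.837ms=3/10b
6) 1653.061ms=27/5b +183.673ms=3/5b
Σ=6b of 6 (196bpm 3/4) — PASS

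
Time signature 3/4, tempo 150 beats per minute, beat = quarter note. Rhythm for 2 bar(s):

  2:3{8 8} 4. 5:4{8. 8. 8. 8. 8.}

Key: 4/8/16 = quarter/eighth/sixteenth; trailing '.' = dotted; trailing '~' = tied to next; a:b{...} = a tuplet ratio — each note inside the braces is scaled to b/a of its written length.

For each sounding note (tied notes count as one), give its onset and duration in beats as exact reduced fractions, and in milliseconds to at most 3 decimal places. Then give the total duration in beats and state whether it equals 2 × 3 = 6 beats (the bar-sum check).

1) 0.0ms=0b +300.0ms=3/4b
2) 300.0ms=3/4b +300.0ms=3/4b
3) 600.0ms=3/2b +600.0ms=3/2b
4) 1200.0ms=3b +240.0ms=3/5b
5) 1440.0ms=18/5b +240.0ms=3/5b
6) 1680.0ms=21/5b +240.0ms=3/5b
7) 1920.0ms=24/5b +240.0ms=3/5b
8) 2160.0ms=27/5b +240.0ms=3/5b
Σ=6b of 6 (150bpm 3/4) — PASS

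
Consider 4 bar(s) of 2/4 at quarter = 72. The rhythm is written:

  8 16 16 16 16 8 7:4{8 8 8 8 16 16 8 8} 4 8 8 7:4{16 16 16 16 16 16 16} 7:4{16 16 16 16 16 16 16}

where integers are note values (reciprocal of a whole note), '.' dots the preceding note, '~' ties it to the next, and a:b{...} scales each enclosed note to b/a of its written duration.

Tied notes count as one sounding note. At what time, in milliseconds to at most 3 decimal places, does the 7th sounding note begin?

1. 0.0ms @ 0 + 416.667ms (1/2)
2. 416.667ms @ 1/2 + 208.333ms (1/4)
3. 625.0ms @ 3/4 + 208.333ms (1/4)
4. 833.333ms @ 1 + 208.333ms (1/4)
5. 1041.667ms @ 5/4 + 208.333ms (1/4)
6. 1250.0ms @ 3/2 + 416.667ms (1/2)
7. 1666.667ms @ 2 + 238.095ms (2/7)
8. 1904.762ms @ 16/7 + 238.095ms (2/7)
9. 2142.857ms @ 18/7 + 238.095ms (2/7)
10. 2380.952ms @ 20/7 + 238.095ms (2/7)
11. 2619.048ms @ 22/7 + 119.048ms (1/7)
12. 2738.095ms @ 23/7 + 119.048ms (1/7)
13. 2857.143ms @ 24/7 + 238.095ms (2/7)
14. 3095.238ms @ 26/7 + 238.095ms (2/7)
15. 3333.333ms @ 4 + 833.333ms (1)
16. 4166.667ms @ 5 + 416.667ms (1/2)
17. 4583.333ms @ 11/2 + 416.667ms (1/2)
18. 5000.0ms @ 6 + 119.048ms (1/7)
19. 5119.048ms @ 43/7 + 119.048ms (1/7)
20. 5238.095ms @ 44/7 + 119.048ms (1/7)
21. 5357.143ms @ 45/7 + 119.048ms (1/7)
22. 5476.19ms @ 46/7 + 119.048ms (1/7)
23. 5595.238ms @ 47/7 + 119.048ms (1/7)
24. 5714.286ms @ 48/7 + 119.048ms (1/7)
25. 5833.333ms @ 7 + 119.048ms (1/7)
26. 5952.381ms @ 50/7 + 119.048ms (1/7)
27. 6071.429ms @ 51/7 + 119.048ms (1/7)
28. 6190.476ms @ 52/7 + 119.048ms (1/7)
29. 6309.524ms @ 53/7 + 119.048ms (1/7)
30. 6428.571ms @ 54/7 + 119.048ms (1/7)
31. 6547.619ms @ 55/7 + 119.048ms (1/7)

note 7 onset = 2b = 1666.667ms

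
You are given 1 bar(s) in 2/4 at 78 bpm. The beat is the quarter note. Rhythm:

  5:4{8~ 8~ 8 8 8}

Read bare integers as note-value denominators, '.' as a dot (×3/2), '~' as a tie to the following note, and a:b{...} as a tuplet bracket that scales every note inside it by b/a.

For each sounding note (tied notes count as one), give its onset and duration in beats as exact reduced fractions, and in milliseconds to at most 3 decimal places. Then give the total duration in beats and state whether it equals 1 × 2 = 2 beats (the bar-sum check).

1) 0.0ms=0b +923.077ms=6/5b
2) 923.077ms=6/5b +307.692ms=2/5b
3) 1230.769ms=8/5b +307.692ms=2/5b
Σ=2b of 2 (78bpm 2/4) — PASS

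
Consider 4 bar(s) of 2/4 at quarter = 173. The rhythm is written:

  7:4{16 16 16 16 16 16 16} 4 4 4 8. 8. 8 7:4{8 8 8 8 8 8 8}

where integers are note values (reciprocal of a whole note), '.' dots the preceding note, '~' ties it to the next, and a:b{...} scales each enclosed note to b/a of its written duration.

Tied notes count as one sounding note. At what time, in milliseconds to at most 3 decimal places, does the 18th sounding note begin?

note 18 onset = 50/7b = 2477.291ms

1. 0.0ms @ 0 + 49.546ms (1/7)
2. 49.546ms @ 1/7 + 49.546ms (1/7)
3. 99.092ms @ 2/7 + 49.546ms (1/7)
4. 148.637ms @ 3/7 + 49.546ms (1/7)
5. 198.183ms @ 4/7 + 49.546ms (1/7)
6. 247.729ms @ 5/7 + 49.546ms (1/7)
7. 297.275ms @ 6/7 + 49.546ms (1/7)
8. 346.821ms @ 1 + 346.821ms (1)
9. 693.642ms @ 2 + 346.821ms (1)
10. 1040.462ms @ 3 + 346.821ms (1)
11. 1387.283ms @ 4 + 260.116ms (3/4)
12. 1647.399ms @ 19/4 + 260.116ms (3/4)
13. 1907.514ms @ 11/2 + 173.41ms (1/2)
14. 2080.925ms @ 6 + 99.092ms (2/7)
15. 2180.017ms @ 44/7 + 99.092ms (2/7)
16. 2279.108ms @ 46/7 + 99.092ms (2/7)
17. 2378.2ms @ 48/7 + 99.092ms (2/7)
18. 2477.291ms @ 50/7 + 99.092ms (2/7)
19. 2576.383ms @ 52/7 + 99.092ms (2/7)
20. 2675.475ms @ 54/7 + 99.092ms (2/7)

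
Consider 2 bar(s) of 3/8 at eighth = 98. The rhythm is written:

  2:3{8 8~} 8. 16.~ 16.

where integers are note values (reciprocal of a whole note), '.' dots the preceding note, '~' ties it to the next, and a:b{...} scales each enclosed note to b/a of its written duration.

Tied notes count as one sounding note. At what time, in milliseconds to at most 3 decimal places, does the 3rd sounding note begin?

note 3 onset = 9/2b = 2755.102ms

1. 0.0ms @ 0 + 918.367ms (3/2)
2. 918.367ms @ 3/2 + 1836.735ms (3)
3. 2755.102ms @ 9/2 + 918.367ms (3/2)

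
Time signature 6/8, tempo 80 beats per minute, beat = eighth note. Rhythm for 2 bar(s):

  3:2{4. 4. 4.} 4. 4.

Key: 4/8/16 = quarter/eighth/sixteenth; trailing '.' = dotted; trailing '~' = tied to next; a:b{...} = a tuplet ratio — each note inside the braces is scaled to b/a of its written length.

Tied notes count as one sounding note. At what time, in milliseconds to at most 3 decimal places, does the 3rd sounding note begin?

1. 0.0ms @ 0 + 1500.0ms (2)
2. 1500.0ms @ 2 + 1500.0ms (2)
3. 3000.0ms @ 4 + 1500.0ms (2)
4. 4500.0ms @ 6 + 2250.0ms (3)
5. 6750.0ms @ 9 + 2250.0ms (3)

note 3 onset = 4b = 3000.0ms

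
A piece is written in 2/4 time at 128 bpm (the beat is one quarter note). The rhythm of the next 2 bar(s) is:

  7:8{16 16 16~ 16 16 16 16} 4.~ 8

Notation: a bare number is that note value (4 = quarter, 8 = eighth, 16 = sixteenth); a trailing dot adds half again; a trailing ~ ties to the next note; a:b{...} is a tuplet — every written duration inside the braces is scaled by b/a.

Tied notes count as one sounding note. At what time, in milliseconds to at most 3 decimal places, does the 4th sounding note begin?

note 4 onset = 8/7b = 535.714ms

1. 0.0ms @ 0 + 133.929ms (2/7)
2. 133.929ms @ 2/7 + 133.929ms (2/7)
3. 267.857ms @ 4/7 + 267.857ms (4/7)
4. 535.714ms @ 8/7 + 133.929ms (2/7)
5. 669.643ms @ 10/7 + 133.929ms (2/7)
6. 803.571ms @ 12/7 + 133.929ms (2/7)
7. 937.5ms @ 2 + 937.5ms (2)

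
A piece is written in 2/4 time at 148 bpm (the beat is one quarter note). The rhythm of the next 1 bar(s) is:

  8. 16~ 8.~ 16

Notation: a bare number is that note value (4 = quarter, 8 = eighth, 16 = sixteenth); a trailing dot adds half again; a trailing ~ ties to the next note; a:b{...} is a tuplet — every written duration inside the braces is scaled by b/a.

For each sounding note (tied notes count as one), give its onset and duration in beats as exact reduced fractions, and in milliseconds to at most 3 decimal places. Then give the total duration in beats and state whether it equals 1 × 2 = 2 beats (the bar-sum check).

1) 0.0ms=0b +304.054ms=3/4b
2) 304.054ms=3/4b +506.757ms=5/4b
Σ=2b of 2 (148bpm 2/4) — PASS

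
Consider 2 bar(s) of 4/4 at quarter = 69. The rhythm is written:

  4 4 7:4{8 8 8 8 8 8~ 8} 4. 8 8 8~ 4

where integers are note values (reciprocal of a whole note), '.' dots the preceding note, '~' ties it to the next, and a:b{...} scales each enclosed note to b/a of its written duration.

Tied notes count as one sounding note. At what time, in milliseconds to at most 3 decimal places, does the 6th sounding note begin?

note 6 onset = 20/7b = 2484.472ms

1. 0.0ms @ 0 + 869.565ms (1)
2. 869.565ms @ 1 + 869.565ms (1)
3. 1739.13ms @ 2 + 248.447ms (2/7)
4. 1987.578ms @ 16/7 + 248.447ms (2/7)
5. 2236.025ms @ 18/7 + 248.447ms (2/7)
6. 2484.472ms @ 20/7 + 248.447ms (2/7)
7. 2732.919ms @ 22/7 + 248.447ms (2/7)
8. 2981.366ms @ 24/7 + 496.894ms (4/7)
9. 3478.261ms @ 4 + 1304.348ms (3/2)
10. 4782.609ms @ 11/2 + 434.783ms (1/2)
11. 5217.391ms @ 6 + 434.783ms (1/2)
12. 5652.174ms @ 13/2 + 1304.348ms (3/2)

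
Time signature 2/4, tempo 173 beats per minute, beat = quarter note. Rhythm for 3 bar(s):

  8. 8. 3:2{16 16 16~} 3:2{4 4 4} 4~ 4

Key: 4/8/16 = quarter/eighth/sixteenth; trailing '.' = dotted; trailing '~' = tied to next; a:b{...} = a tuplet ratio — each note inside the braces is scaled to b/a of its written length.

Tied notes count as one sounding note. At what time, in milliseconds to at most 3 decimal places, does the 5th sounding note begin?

1. 0.0ms @ 0 + 260.116ms (3/4)
2. 260.116ms @ 3/4 + 260.116ms (3/4)
3. 520.231ms @ 3/2 + 57.803ms (1/6)
4. 578.035ms @ 5/3 + 57.803ms (1/6)
5. 635.838ms @ 11/6 + 289.017ms (5/6)
6. 924.855ms @ 8/3 + 231.214ms (2/3)
7. 1156.069ms @ 10/3 + 231.214ms (2/3)
8. 1387.283ms @ 4 + 693.642ms (2)

note 5 onset = 11/6b = 635.838ms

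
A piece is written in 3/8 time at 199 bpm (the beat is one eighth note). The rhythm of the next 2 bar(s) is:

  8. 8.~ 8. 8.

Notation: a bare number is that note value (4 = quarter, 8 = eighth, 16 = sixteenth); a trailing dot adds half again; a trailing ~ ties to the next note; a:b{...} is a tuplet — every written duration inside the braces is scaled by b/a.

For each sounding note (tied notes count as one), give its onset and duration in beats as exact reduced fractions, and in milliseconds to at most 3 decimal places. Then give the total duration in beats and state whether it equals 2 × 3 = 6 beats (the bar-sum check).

1) 0.0ms=0b +452.261ms=3/2b
2) 452.261ms=3/2b +904.523ms=3b
3) 1356.784ms=9/2b +452.261ms=3/2b
Σ=6b of 6 (199bpm 3/8) — PASS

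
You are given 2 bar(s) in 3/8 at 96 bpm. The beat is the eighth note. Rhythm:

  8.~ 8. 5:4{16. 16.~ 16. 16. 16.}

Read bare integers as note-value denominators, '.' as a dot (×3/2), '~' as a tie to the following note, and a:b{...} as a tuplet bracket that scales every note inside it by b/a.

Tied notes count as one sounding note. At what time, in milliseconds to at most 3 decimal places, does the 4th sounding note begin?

1. 0.0ms @ 0 + 1875.0ms (3)
2. 1875.0ms @ 3 + 375.0ms (3/5)
3. 2250.0ms @ 18/5 + 750.0ms (6/5)
4. 3000.0ms @ 24/5 + 375.0ms (3/5)
5. 3375.0ms @ 27/5 + 375.0ms (3/5)

note 4 onset = 24/5b = 3000.0ms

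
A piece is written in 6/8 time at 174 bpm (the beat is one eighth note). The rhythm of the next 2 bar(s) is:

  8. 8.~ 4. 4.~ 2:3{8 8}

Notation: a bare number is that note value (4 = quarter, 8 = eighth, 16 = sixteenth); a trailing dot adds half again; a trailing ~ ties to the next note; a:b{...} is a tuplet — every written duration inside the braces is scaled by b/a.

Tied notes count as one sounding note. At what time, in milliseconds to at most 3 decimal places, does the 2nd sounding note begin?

note 2 onset = 3/2b = 517.241ms

1. 0.0ms @ 0 + 517.241ms (3/2)
2. 517.241ms @ 3/2 + 1551.724ms (9/2)
3. 2068.966ms @ 6 + 1551.724ms (9/2)
4. 3620.69ms @ 21/2 + 517.241ms (3/2)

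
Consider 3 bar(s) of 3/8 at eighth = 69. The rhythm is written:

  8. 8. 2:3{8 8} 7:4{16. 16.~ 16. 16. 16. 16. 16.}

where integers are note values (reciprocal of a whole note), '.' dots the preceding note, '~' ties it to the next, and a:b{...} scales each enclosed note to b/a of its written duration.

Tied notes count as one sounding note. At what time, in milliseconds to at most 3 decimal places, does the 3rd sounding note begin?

1. 0.0ms @ 0 + 1304.348ms (3/2)
2. 1304.348ms @ 3/2 + 1304.348ms (3/2)
3. 2608.696ms @ 3 + 1304.348ms (3/2)
4. 3913.043ms @ 9/2 + 1304.348ms (3/2)
5. 5217.391ms @ 6 + 372.671ms (3/7)
6. 5590.062ms @ 45/7 + 745.342ms (6/7)
7. 6335.404ms @ 51/7 + 372.671ms (3/7)
8. 6708.075ms @ 54/7 + 372.671ms (3/7)
9. 7080.745ms @ 57/7 + 372.671ms (3/7)
10. 7453.416ms @ 60/7 + 372.671ms (3/7)

note 3 onset = 3b = 2608.696ms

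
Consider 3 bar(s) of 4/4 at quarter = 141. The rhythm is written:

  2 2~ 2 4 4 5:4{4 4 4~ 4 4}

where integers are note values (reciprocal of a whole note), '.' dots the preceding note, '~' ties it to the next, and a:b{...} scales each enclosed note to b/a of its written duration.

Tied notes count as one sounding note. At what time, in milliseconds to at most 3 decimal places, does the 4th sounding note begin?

note 4 onset = 7b = 2978.723ms

1. 0.0ms @ 0 + 851.064ms (2)
2. 851.064ms @ 2 + 1702.128ms (4)
3. 2553.191ms @ 6 + 425.532ms (1)
4. 2978.723ms @ 7 + 425.532ms (1)
5. 3404.255ms @ 8 + 340.426ms (4/5)
6. 3744.681ms @ 44/5 + 340.426ms (4/5)
7. 4085.106ms @ 48/5 + 680.851ms (8/5)
8. 4765.957ms @ 56/5 + 340.426ms (4/5)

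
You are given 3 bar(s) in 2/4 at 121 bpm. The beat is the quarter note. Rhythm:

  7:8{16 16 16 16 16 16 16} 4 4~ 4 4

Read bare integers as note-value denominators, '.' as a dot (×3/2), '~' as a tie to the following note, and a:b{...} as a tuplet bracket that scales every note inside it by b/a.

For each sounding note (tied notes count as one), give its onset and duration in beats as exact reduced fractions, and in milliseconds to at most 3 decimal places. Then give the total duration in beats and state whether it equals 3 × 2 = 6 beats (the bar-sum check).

1) 0.0ms=0b +141.677ms=2/7b
2) 141.677ms=2/7b +141.677ms=2/7b
3) 283.353ms=4/7b +141.677ms=2/7b
4) 425.03ms=6/7b +141.677ms=2/7b
5) 566.706ms=8/7b +141.677ms=2/7b
6) 708.383ms=10/7b +141.677ms=2/7b
7) 850.059ms=12/7b +141.677ms=2/7b
8) 991.736ms=2b +495.868ms=1b
9) 1487.603ms=3b +991.736ms=2b
10) 2479.339ms=5b +495.868ms=1b
Σ=6b of 6 (121bpm 2/4) — PASS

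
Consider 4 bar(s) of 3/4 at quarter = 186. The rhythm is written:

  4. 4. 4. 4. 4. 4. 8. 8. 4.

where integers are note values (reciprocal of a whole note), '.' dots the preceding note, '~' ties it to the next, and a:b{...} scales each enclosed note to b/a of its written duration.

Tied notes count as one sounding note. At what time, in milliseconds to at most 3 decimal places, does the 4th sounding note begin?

note 4 onset = 9/2b = 1451.613ms

1. 0.0ms @ 0 + 483.871ms (3/2)
2. 483.871ms @ 3/2 + 483.871ms (3/2)
3. 967.742ms @ 3 + 483.871ms (3/2)
4. 1451.613ms @ 9/2 + 483.871ms (3/2)
5. 1935.484ms @ 6 + 483.871ms (3/2)
6. 2419.355ms @ 15/2 + 483.871ms (3/2)
7. 2903.226ms @ 9 + 241.935ms (3/4)
8. 3145.161ms @ 39/4 + 241.935ms (3/4)
9. 3387.097ms @ 21/2 + 483.871ms (3/2)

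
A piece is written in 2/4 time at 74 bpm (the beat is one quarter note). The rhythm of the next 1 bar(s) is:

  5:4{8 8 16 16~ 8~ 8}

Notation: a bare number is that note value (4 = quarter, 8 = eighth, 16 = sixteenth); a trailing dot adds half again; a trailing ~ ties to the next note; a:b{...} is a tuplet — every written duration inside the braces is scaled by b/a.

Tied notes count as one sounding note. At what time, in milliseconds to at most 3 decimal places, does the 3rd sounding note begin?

note 3 onset = 4/5b = 648.649ms

1. 0.0ms @ 0 + 324.324ms (2/5)
2. 324.324ms @ 2/5 + 324.324ms (2/5)
3. 648.649ms @ 4/5 + 162.162ms (1/5)
4. 810.811ms @ 1 + 810.811ms (1)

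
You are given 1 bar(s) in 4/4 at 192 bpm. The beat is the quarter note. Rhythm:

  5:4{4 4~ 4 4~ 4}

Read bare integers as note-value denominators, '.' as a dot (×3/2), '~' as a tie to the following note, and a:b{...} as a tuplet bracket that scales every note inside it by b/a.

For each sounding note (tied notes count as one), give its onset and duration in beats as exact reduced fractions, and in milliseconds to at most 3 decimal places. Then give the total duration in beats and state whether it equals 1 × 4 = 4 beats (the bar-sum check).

1) 0.0ms=0b +250.0ms=4/5b
2) 250.0ms=4/5b +500.0ms=8/5b
3) 750.0ms=12/5b +500.0ms=8/5b
Σ=4b of 4 (192bpm 4/4) — PASS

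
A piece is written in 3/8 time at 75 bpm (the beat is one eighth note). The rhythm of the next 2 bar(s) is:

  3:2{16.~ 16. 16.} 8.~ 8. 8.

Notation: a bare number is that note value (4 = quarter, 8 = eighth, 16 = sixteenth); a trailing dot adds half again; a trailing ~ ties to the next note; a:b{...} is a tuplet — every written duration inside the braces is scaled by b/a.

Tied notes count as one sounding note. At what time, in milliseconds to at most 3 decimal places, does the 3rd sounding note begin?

note 3 onset = 3/2b = 1200.0ms

1. 0.0ms @ 0 + 800.0ms (1)
2. 800.0ms @ 1 + 400.0ms (1/2)
3. 1200.0ms @ 3/2 + 2400.0ms (3)
4. 3600.0ms @ 9/2 + 1200.0ms (3/2)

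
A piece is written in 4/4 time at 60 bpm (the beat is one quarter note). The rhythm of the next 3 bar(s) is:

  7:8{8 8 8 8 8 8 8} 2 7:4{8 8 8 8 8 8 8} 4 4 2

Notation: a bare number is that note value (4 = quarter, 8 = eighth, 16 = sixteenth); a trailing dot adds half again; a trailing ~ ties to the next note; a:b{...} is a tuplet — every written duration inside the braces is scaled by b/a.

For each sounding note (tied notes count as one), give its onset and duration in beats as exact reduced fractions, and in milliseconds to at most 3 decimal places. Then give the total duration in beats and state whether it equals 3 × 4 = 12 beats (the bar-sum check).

1) 0.0ms=0b +571.429ms=4/7b
2) 571.429ms=4/7b +571.429ms=4/7b
3) 1142.857ms=8/7b +571.429ms=4/7b
4) 1714.286ms=12/7b +571.429ms=4/7b
5) 2285.714ms=16/7b +571.429ms=4/7b
6) 2857.143ms=20/7b +571.429ms=4/7b
7) 3428.571ms=24/7b +571.429ms=4/7b
8) 4000.0ms=4b +2000.0ms=2b
9) 6000.0ms=6b +285.714ms=2/7b
10) 6285.714ms=44/7b +285.714ms=2/7b
11) 6571.429ms=46/7b +285.714ms=2/7b
12) 6857.143ms=48/7b +285.714ms=2/7b
13) 7142.857ms=50/7b +285.714ms=2/7b
14) 7428.571ms=52/7b +285.714ms=2/7b
15) 7714.286ms=54/7b +285.714ms=2/7b
16) 8000.0ms=8b +1000.0ms=1b
17) 9000.0ms=9b +1000.0ms=1b
18) 10000.0ms=10b +2000.0ms=2b
Σ=12b of 12 (60bpm 4/4) — PASS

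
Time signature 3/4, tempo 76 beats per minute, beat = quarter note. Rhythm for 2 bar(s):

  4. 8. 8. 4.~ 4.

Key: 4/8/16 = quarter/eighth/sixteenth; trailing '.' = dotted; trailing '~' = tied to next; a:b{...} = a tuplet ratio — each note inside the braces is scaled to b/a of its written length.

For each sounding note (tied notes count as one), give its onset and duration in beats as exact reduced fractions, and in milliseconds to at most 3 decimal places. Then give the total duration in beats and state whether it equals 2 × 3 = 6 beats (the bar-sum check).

1) 0.0ms=0b +1184.211ms=3/2b
2) 1184.211ms=3/2b +592.105ms=3/4b
3) 1776.316ms=9/4b +592.105ms=3/4b
4) 2368.421ms=3b +2368.421ms=3b
Σ=6b of 6 (76bpm 3/4) — PASS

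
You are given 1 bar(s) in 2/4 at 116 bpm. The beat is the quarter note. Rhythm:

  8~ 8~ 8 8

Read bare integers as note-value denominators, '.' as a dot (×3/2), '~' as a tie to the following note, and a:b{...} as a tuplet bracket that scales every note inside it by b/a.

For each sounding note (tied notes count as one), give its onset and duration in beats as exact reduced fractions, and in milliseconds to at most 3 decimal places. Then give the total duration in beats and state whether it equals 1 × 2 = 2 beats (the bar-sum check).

1) 0.0ms=0b +775.862ms=3/2b
2) 775.862ms=3/2b +258.621ms=1/2b
Σ=2b of 2 (116bpm 2/4) — PASS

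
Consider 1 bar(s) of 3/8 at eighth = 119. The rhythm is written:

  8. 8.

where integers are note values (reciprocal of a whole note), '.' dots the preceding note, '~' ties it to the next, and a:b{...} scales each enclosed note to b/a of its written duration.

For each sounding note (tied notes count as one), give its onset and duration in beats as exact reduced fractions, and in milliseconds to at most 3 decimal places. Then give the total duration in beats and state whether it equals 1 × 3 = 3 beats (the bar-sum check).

1) 0.0ms=0b +756.303ms=3/2b
2) 756.303ms=3/2b +756.303ms=3/2b
Σ=3b of 3 (119bpm 3/8) — PASS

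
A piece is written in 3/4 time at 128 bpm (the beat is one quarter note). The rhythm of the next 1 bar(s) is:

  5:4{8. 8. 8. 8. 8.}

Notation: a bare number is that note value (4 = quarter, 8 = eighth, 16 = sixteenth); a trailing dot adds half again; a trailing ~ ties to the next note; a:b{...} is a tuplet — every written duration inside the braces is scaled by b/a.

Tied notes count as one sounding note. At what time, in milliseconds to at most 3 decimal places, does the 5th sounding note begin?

note 5 onset = 12/5b = 1125.0ms

1. 0.0ms @ 0 + 281.25ms (3/5)
2. 281.25ms @ 3/5 + 281.25ms (3/5)
3. 562.5ms @ 6/5 + 281.25ms (3/5)
4. 843.75ms @ 9/5 + 281.25ms (3/5)
5. 1125.0ms @ 12/5 + 281.25ms (3/5)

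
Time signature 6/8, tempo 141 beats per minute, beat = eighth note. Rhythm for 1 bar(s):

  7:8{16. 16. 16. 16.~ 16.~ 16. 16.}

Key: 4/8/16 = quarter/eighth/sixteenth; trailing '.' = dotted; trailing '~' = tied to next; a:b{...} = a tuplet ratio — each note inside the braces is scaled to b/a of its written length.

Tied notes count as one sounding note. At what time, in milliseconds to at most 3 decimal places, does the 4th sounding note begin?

1. 0.0ms @ 0 + 364.742ms (6/7)
2. 364.742ms @ 6/7 + 364.742ms (6/7)
3. 729.483ms @ 12/7 + 364.742ms (6/7)
4. 1094.225ms @ 18/7 + 1094.225ms (18/7)
5. 2188.45ms @ 36/7 + 364.742ms (6/7)

note 4 onset = 18/7b = 1094.225ms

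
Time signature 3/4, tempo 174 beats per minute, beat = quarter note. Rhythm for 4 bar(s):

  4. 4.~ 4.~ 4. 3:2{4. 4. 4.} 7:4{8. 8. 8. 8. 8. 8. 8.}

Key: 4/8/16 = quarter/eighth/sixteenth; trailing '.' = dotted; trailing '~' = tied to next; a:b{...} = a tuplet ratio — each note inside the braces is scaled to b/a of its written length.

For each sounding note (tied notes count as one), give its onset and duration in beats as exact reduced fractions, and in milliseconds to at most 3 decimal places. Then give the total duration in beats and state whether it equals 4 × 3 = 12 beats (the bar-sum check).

1) 0.0ms=0b +517.241ms=3/2b
2) 517.241ms=3/2b +1551.724ms=9/2b
3) 2068.966ms=6b +344.828ms=1b
4) 2413.793ms=7b +344.828ms=1b
5) 2758.621ms=8b +344.828ms=1b
6) 3103.448ms=9b +147.783ms=3/7b
7) 3251.232ms=66/7b +147.783ms=3/7b
8) 3399.015ms=69/7b +147.783ms=3/7b
9) 3546.798ms=72/7b +147.783ms=3/7b
10) 3694.581ms=75/7b +147.783ms=3/7b
11) 3842.365ms=78/7b +147.783ms=3/7b
12) 3990.148ms=81/7b +147.783ms=3/7b
Σ=12b of 12 (174bpm 3/4) — PASS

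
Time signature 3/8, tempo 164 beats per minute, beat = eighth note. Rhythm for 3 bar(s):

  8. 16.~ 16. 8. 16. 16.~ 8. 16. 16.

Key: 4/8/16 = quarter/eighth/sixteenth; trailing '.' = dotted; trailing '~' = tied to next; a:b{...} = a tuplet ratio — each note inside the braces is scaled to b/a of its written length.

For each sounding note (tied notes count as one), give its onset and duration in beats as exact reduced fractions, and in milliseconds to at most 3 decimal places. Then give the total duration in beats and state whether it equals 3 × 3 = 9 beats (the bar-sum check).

1) 0.0ms=0b +548.78ms=3/2b
2) 548.78ms=3/2b +548.78ms=3/2b
3) 1097.561ms=3b +548.78ms=3/2b
4) 1646.341ms=9/2b +274.39ms=3/4b
5) 1920.732ms=21/4b +823.171ms=9/4b
6) 2743.902ms=15/2b +274.39ms=3/4b
7) 3018.293ms=33/4b +274.39ms=3/4b
Σ=9b of 9 (164bpm 3/8) — PASS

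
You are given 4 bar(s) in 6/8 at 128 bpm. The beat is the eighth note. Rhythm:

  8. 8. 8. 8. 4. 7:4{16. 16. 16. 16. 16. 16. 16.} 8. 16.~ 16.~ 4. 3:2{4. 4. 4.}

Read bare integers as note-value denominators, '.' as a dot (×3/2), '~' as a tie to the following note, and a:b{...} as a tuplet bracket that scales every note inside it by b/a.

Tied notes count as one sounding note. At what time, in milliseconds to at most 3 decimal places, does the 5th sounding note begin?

1. 0.0ms @ 0 + 703.125ms (3/2)
2. 703.125ms @ 3/2 + 703.125ms (3/2)
3. 1406.25ms @ 3 + 703.125ms (3/2)
4. 2109.375ms @ 9/2 + 703.125ms (3/2)
5. 2812.5ms @ 6 + 1406.25ms (3)
6. 4218.75ms @ 9 + 200.893ms (3/7)
7. 4419.643ms @ 66/7 + 200.893ms (3/7)
8. 4620.536ms @ 69/7 + 200.893ms (3/7)
9. 4821.429ms @ 72/7 + 200.893ms (3/7)
10. 5022.321ms @ 75/7 + 200.893ms (3/7)
11. 5223.214ms @ 78/7 + 200.893ms (3/7)
12. 5424.107ms @ 81/7 + 200.893ms (3/7)
13. 5625.0ms @ 12 + 703.125ms (3/2)
14. 6328.125ms @ 27/2 + 2109.375ms (9/2)
15. 8437.5ms @ 18 + 937.5ms (2)
16. 9375.0ms @ 20 + 937.5ms (2)
17. 10312.5ms @ 22 + 937.5ms (2)

note 5 onset = 6b = 2812.5ms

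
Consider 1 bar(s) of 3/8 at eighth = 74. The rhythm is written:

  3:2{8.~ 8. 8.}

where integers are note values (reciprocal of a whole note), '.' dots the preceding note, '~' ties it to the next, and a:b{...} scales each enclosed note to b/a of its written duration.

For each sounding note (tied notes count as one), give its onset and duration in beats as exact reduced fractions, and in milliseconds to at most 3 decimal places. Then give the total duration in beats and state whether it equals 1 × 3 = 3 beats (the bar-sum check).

1) 0.0ms=0b +1621.622ms=2b
2) 1621.622ms=2b +810.811ms=1b
Σ=3b of 3 (74bpm 3/8) — PASS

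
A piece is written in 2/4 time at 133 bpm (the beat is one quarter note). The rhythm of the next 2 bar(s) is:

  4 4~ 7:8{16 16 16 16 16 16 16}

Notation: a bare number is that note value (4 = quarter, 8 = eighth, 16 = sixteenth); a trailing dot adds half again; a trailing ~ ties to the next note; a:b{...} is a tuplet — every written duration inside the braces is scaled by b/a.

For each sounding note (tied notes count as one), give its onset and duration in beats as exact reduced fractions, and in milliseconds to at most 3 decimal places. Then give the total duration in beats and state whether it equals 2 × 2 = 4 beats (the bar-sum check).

1) 0.0ms=0b +451.128ms=1b
2) 451.128ms=1b +580.021ms=9/7b
3) 1031.149ms=16/7b +128.894ms=2/7b
4) 1160.043ms=18/7b +128.894ms=2/7b
5) 1288.937ms=20/7b +128.894ms=2/7b
6) 1417.83ms=22/7b +128.894ms=2/7b
7) 1546.724ms=24/7b +128.894ms=2/7b
8) 1675.618ms=26/7b +128.894ms=2/7b
Σ=4b of 4 (133bpm 2/4) — PASS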